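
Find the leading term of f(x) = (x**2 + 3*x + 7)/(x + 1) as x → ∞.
x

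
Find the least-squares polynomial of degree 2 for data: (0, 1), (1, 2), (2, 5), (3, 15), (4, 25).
34/35 + (-73/70)x + (25/14)x²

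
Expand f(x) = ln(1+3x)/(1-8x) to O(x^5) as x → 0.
3*x + 39*x**2/2 + 165*x**3 + 5199*x**4/4 + O(x**5)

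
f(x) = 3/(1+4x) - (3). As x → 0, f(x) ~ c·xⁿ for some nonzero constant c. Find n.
1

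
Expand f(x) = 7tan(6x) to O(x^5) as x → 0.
42*x + 504*x**3 + O(x**5)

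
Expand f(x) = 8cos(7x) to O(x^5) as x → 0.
8 - 196*x**2 + 2401*x**4/3 + O(x**5)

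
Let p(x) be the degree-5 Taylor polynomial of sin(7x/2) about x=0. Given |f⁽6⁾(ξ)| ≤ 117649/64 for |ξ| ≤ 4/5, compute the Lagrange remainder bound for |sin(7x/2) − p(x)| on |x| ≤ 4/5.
470596/703125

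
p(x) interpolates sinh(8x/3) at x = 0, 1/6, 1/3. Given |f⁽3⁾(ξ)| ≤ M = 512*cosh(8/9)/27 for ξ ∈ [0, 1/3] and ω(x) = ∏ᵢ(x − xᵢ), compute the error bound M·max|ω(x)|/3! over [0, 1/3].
64*sqrt(3)*cosh(8/9)/19683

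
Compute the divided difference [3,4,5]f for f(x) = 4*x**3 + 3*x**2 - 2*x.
51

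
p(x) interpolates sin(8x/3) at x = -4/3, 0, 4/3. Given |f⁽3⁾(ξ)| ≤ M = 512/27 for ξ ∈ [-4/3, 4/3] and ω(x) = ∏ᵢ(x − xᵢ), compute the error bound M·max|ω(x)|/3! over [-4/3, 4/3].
32768*sqrt(3)/19683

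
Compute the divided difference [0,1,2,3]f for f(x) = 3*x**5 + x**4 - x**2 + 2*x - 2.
81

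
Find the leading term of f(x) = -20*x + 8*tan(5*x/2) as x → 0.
125*x**3/3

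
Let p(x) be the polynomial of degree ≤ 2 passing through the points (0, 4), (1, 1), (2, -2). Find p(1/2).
5/2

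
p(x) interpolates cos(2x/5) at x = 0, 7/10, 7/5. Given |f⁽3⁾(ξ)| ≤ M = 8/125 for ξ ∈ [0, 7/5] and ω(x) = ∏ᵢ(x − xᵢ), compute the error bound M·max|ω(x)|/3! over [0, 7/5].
343*sqrt(3)/421875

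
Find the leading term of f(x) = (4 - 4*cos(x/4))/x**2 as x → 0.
1/8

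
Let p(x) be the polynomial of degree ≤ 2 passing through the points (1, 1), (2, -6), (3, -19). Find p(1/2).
9/4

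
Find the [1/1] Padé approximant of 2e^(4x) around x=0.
(4*x + 2)/(1 - 2*x)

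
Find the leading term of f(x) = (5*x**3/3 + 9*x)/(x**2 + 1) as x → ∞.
5*x/3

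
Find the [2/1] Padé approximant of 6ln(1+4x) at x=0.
8*x*(2*x + 3)/(8*x/3 + 1)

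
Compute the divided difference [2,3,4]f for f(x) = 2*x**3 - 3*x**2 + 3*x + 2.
15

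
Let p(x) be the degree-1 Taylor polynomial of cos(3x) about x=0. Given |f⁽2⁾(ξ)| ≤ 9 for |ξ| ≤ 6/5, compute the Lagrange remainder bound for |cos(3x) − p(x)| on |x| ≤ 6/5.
162/25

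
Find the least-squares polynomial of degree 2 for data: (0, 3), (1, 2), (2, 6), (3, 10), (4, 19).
20/7 + (-12/7)x + (10/7)x²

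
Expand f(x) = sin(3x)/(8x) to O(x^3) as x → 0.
3/8 - 9*x**2/16 + O(x**3)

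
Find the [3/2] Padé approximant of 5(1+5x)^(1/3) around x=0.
(875*x**3/81 + 175*x**2/3 + 35*x + 5)/(50*x**2/9 + 16*x/3 + 1)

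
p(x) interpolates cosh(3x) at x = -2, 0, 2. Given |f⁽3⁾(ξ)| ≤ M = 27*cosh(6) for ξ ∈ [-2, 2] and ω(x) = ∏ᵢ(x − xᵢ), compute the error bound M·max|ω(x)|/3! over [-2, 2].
8*sqrt(3)*cosh(6)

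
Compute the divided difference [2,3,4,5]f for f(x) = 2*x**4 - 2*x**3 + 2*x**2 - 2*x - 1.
26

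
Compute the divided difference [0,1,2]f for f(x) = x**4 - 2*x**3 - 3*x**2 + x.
-2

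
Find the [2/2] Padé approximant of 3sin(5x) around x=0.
15*x/(25*x**2/6 + 1)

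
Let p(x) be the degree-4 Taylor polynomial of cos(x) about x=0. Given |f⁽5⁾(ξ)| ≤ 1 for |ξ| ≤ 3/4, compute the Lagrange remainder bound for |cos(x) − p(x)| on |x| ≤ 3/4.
81/40960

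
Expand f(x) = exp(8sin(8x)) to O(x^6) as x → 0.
1 + 64*x + 2048*x**2 + 43008*x**3 + 655360*x**4 + 113278976*x**5/15 + O(x**6)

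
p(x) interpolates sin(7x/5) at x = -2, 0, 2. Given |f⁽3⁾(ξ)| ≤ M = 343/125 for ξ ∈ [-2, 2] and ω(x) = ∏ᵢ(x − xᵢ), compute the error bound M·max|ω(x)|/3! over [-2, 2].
2744*sqrt(3)/3375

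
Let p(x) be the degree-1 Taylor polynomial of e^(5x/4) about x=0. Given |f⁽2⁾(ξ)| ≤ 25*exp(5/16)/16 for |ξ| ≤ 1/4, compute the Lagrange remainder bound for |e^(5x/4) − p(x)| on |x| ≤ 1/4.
25*exp(5/16)/512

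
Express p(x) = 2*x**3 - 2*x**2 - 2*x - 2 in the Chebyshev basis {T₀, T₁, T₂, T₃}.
(-3)T₀ + (-1/2)T₁ - T₂ + (1/2)T₃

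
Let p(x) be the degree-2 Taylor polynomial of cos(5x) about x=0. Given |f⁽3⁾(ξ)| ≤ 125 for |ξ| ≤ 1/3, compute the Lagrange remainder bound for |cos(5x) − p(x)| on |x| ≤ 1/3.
125/162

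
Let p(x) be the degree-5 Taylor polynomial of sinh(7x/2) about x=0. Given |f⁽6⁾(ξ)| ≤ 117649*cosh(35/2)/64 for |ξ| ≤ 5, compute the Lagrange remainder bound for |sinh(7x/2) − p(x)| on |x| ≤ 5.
367653125*cosh(35/2)/9216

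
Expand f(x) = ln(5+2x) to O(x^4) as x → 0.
log(5) + 2*x/5 - 2*x**2/25 + 8*x**3/375 + O(x**4)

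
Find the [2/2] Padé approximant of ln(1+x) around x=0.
x*(x + 2)/(2*(x**2/6 + x + 1))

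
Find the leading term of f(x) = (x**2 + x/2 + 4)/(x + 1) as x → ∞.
x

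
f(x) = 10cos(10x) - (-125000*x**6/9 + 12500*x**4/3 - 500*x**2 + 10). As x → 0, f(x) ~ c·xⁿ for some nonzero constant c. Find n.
8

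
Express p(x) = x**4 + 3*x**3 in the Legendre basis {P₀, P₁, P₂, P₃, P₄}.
(1/5)P₀ + (9/5)P₁ + (4/7)P₂ + (6/5)P₃ + (8/35)P₄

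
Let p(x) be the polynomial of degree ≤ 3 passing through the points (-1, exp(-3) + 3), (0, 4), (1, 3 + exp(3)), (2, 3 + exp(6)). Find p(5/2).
(-5 + (-35*exp(3) + 69 + 35*exp(6))*exp(3))*exp(-3)/16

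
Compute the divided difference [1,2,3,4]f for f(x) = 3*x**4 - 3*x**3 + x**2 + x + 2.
27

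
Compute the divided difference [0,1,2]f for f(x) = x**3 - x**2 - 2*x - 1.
2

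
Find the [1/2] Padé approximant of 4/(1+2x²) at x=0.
4/(2*x**2 + 1)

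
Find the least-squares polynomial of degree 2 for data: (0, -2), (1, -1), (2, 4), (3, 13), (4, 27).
-67/35 + (-48/35)x + (15/7)x²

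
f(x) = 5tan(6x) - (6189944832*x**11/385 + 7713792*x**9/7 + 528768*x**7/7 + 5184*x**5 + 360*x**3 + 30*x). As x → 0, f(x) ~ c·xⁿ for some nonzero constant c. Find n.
13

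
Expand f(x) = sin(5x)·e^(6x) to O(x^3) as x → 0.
5*x + 30*x**2 + O(x**3)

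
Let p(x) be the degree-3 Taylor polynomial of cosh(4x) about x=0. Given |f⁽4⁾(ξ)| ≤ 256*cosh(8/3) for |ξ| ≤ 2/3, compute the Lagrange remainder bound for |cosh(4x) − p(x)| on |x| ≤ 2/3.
512*cosh(8/3)/243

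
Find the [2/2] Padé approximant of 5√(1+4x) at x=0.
(25*x**2 + 25*x + 5)/(x**2 + 3*x + 1)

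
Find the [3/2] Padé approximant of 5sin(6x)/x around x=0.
(30 - 126*x**2)/(9*x**2/5 + 1)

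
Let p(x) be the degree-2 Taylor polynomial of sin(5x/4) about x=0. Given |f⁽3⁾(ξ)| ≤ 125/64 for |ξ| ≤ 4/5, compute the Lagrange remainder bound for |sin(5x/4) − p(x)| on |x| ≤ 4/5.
1/6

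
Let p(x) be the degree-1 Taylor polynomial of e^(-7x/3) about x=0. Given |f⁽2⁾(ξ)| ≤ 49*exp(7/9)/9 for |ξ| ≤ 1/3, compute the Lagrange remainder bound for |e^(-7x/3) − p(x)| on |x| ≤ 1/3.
49*exp(7/9)/162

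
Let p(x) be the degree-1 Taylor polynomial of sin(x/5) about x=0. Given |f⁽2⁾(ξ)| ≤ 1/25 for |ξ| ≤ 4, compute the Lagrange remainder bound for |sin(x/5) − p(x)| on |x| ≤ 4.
8/25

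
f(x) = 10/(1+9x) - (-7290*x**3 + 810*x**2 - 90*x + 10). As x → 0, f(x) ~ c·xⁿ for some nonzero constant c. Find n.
4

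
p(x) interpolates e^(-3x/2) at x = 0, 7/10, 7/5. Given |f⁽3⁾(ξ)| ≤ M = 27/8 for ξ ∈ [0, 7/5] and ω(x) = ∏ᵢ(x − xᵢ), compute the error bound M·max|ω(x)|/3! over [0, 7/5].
343*sqrt(3)/8000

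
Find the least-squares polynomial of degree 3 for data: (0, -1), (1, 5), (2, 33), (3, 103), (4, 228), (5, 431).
-131/126 + (533/756)x + (149/63)x² + (319/108)x³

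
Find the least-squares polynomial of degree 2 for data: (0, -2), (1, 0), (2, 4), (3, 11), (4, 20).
-69/35 + (9/14)x + (17/14)x²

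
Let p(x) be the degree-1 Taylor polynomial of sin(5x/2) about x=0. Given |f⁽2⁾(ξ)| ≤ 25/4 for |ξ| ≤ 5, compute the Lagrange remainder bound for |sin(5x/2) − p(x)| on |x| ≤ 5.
625/8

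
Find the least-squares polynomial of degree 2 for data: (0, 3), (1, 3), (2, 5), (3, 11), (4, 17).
101/35 + (-34/35)x + (8/7)x²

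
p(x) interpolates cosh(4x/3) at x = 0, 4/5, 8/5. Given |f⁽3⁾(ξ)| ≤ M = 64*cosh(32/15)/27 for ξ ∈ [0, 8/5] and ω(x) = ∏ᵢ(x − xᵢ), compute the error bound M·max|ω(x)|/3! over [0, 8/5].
4096*sqrt(3)*cosh(32/15)/91125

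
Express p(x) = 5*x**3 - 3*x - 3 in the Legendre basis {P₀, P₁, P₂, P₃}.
(-3)P₀ + (2)P₃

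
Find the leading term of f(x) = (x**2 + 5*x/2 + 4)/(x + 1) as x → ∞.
x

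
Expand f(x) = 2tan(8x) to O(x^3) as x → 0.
16*x + O(x**3)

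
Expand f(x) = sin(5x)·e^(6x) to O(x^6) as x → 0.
5*x + 30*x**2 + 415*x**3/6 + 55*x**4 - 1895*x**5/24 + O(x**6)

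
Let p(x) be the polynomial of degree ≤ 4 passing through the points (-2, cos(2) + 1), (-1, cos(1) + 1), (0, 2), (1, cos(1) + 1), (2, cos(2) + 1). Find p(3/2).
15*cos(2)/64 + 29/64 + 21*cos(1)/16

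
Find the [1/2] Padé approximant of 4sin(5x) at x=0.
20*x/(25*x**2/6 + 1)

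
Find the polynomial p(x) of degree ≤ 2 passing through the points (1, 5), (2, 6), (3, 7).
x + 4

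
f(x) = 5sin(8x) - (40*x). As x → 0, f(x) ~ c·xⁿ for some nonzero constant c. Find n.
3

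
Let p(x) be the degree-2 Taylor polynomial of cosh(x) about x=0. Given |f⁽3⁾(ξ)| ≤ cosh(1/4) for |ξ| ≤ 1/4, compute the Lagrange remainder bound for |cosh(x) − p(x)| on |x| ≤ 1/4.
cosh(1/4)/384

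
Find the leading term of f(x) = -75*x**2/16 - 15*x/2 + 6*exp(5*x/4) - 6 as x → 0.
125*x**3/64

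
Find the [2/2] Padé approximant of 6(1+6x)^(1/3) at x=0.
(56*x**2 + 42*x + 6)/(10*x**2/3 + 5*x + 1)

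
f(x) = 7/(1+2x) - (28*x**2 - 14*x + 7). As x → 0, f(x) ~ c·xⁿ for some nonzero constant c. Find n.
3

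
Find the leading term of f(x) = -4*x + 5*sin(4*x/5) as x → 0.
-32*x**3/75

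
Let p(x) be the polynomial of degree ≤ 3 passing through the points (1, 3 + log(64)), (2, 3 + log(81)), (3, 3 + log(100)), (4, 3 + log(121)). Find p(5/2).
3 + log(45*11**(7/8)*2**(3/4)*3**(1/4)*5**(1/8)/11)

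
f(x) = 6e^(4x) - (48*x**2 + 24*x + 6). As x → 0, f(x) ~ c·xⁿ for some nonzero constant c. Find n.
3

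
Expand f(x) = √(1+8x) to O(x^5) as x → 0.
1 + 4*x - 8*x**2 + 32*x**3 - 160*x**4 + O(x**5)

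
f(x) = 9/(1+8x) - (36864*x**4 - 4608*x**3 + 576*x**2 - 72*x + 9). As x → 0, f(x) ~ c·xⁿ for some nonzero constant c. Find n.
5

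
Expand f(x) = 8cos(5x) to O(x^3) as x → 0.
8 - 100*x**2 + O(x**3)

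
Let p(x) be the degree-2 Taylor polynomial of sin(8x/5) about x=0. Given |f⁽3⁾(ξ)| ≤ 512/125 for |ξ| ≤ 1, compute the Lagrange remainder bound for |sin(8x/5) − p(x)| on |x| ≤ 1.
256/375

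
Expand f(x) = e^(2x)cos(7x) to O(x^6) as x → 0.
1 + 2*x - 45*x**2/2 - 143*x**3/3 + 1241*x**4/24 + 10061*x**5/60 + O(x**6)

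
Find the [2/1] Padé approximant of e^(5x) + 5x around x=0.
(-25*x**2/6 + 25*x/3 + 1)/(1 - 5*x/3)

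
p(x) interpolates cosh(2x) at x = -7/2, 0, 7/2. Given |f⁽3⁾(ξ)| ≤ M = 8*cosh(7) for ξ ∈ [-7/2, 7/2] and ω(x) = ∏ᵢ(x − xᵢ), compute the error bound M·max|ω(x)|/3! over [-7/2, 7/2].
343*sqrt(3)*cosh(7)/27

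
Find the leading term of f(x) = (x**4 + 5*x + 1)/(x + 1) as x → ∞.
x**3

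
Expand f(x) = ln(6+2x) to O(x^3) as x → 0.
log(6) + x/3 - x**2/18 + O(x**3)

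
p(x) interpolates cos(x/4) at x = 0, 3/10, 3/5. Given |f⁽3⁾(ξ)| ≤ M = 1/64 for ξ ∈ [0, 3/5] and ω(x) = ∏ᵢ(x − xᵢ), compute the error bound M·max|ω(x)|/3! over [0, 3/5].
sqrt(3)/64000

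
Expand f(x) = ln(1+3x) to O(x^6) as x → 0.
3*x - 9*x**2/2 + 9*x**3 - 81*x**4/4 + 243*x**5/5 + O(x**6)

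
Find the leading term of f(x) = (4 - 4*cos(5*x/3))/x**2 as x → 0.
50/9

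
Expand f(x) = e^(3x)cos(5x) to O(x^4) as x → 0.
1 + 3*x - 8*x**2 - 33*x**3 + O(x**4)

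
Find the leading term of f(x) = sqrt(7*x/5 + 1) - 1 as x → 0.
7*x/10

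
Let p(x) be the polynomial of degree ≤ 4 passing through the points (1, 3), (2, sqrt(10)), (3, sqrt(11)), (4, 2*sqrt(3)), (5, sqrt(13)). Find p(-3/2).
-2145*sqrt(10)/32 - 1365*sqrt(3)/16 + 1155*sqrt(13)/128 + 9009/128 + 5005*sqrt(11)/64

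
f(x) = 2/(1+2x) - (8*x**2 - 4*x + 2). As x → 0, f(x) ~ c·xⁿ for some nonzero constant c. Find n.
3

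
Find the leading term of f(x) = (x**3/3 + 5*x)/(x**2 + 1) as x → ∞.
x/3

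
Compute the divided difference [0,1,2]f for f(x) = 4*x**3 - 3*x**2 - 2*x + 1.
9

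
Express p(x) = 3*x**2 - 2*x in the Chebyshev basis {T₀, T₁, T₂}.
(3/2)T₀ + (-2)T₁ + (3/2)T₂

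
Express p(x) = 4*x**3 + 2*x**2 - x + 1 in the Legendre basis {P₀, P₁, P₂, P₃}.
(5/3)P₀ + (7/5)P₁ + (4/3)P₂ + (8/5)P₃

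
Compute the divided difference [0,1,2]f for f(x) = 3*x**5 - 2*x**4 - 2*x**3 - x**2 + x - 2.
24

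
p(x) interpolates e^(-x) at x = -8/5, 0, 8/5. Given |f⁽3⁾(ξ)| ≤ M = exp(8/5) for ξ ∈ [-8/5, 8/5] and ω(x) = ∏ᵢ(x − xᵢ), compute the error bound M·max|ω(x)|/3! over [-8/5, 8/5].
512*sqrt(3)*exp(8/5)/3375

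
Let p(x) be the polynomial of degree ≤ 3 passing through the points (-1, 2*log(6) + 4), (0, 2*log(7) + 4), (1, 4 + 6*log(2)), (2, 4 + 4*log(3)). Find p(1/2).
4 + log(56*2**(1/4)*3**(5/8)*7**(1/8)/3)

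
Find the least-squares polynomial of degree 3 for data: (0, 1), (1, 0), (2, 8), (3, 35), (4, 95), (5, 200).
19/21 + (-7/18)x + (-47/21)x² + (37/18)x³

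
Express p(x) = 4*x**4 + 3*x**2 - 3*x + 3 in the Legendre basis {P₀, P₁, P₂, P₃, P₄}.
(24/5)P₀ + (-3)P₁ + (30/7)P₂ + (32/35)P₄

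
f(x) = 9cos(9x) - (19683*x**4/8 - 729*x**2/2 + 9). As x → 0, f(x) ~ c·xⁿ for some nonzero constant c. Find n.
6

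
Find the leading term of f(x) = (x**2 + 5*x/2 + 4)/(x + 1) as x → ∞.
x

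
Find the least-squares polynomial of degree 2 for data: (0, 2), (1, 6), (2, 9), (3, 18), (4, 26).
11/5 + (2)x + x²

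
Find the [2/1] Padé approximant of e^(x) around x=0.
(x**2/6 + 2*x/3 + 1)/(1 - x/3)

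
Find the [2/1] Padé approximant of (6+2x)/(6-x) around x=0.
(x/3 + 1)/(1 - x/6)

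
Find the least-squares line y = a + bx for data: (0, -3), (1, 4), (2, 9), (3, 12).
a = -2, b = 5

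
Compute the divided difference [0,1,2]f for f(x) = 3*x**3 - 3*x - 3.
9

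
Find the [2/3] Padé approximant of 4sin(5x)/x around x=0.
(20 - 175*x**2/3)/(5*x**2/4 + 1)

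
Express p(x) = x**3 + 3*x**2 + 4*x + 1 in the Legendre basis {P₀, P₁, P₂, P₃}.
(2)P₀ + (23/5)P₁ + (2)P₂ + (2/5)P₃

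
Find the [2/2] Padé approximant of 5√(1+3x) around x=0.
(225*x**2/16 + 75*x/4 + 5)/(9*x**2/16 + 9*x/4 + 1)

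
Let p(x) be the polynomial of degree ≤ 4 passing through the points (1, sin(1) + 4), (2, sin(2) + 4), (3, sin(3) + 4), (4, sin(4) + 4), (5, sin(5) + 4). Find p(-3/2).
-2145*sin(2)/32 + 1155*sin(5)/128 + 4 + 5005*sin(3)/64 + 3003*sin(1)/128 - 1365*sin(4)/32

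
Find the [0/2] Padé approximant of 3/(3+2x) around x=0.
1/(2*x/3 + 1)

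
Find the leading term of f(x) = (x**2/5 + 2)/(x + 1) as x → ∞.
x/5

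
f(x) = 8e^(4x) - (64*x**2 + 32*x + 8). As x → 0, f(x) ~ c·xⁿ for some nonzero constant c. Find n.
3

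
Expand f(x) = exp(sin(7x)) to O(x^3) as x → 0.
1 + 7*x + 49*x**2/2 + O(x**3)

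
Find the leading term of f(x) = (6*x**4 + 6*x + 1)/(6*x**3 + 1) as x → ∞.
x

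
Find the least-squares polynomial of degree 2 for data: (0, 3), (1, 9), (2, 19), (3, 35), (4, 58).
116/35 + (76/35)x + (20/7)x²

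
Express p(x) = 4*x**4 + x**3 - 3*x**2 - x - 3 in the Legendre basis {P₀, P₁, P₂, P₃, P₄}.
(-16/5)P₀ + (-2/5)P₁ + (2/7)P₂ + (2/5)P₃ + (32/35)P₄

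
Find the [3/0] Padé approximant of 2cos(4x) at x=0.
2 - 16*x**2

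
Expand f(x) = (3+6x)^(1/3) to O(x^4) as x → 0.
3**(1/3) + 2*3**(1/3)*x/3 - 4*3**(1/3)*x**2/9 + 40*3**(1/3)*x**3/81 + O(x**4)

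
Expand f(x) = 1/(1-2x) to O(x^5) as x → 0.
1 + 2*x + 4*x**2 + 8*x**3 + 16*x**4 + O(x**5)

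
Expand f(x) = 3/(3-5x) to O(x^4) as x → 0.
1 + 5*x/3 + 25*x**2/9 + 125*x**3/27 + O(x**4)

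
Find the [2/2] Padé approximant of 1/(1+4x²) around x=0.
1/(4*x**2 + 1)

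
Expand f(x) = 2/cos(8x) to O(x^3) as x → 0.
2 + 64*x**2 + O(x**3)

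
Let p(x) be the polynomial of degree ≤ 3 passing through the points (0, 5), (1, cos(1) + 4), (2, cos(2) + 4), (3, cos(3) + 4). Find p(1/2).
cos(3)/16 - 5*cos(2)/16 + 15*cos(1)/16 + 69/16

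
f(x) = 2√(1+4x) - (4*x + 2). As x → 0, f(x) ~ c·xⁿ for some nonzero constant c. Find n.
2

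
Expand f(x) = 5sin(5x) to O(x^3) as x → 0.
25*x + O(x**3)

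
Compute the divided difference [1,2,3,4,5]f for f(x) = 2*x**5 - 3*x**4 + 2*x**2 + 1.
27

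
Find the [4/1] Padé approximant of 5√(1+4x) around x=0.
(6*x**4 - 8*x**3 + 18*x**2 + 24*x + 5)/(14*x/5 + 1)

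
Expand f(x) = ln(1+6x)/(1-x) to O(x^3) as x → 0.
6*x - 12*x**2 + O(x**3)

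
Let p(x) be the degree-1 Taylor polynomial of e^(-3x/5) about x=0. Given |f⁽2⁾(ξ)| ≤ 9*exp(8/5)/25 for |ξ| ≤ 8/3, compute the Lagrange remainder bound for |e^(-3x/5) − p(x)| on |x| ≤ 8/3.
32*exp(8/5)/25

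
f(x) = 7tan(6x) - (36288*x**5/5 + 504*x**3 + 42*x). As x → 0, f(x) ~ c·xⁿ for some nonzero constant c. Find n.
7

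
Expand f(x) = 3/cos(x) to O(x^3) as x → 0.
3 + 3*x**2/2 + O(x**3)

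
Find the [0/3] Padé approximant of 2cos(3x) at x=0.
2/(9*x**2/2 + 1)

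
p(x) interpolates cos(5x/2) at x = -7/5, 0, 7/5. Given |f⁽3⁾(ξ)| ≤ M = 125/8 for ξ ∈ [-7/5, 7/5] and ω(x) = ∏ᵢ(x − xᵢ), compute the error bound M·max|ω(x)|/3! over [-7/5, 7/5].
343*sqrt(3)/216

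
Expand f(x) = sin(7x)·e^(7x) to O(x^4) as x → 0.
7*x + 49*x**2 + 343*x**3/3 + O(x**4)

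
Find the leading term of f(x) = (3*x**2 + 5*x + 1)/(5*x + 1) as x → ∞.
3*x/5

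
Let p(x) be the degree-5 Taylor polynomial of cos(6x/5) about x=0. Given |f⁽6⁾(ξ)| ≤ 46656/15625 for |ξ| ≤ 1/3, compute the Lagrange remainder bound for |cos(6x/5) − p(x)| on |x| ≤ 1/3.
4/703125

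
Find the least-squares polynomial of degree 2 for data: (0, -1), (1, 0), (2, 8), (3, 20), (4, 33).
-8/5 + (4/5)x + (2)x²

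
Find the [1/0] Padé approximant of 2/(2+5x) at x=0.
1 - 5*x/2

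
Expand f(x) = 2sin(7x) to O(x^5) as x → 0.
14*x - 343*x**3/3 + O(x**5)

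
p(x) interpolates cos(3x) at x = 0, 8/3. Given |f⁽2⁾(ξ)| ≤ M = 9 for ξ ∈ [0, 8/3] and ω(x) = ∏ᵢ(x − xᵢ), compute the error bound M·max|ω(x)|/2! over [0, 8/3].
8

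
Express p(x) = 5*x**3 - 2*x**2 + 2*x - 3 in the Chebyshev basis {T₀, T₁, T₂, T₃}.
(-4)T₀ + (23/4)T₁ - T₂ + (5/4)T₃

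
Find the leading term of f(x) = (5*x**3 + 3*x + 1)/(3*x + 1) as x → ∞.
5*x**2/3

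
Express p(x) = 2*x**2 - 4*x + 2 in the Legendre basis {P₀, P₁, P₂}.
(8/3)P₀ + (-4)P₁ + (4/3)P₂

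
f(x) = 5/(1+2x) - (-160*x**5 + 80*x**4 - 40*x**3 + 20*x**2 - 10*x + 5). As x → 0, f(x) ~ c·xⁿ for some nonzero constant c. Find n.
6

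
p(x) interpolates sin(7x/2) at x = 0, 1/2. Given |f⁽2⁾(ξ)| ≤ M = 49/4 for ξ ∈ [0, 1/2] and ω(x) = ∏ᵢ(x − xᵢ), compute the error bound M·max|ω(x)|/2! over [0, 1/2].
49/128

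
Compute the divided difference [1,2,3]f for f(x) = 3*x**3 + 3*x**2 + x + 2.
21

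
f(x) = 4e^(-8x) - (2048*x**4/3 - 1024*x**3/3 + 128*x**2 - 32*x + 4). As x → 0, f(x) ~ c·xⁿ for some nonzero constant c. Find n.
5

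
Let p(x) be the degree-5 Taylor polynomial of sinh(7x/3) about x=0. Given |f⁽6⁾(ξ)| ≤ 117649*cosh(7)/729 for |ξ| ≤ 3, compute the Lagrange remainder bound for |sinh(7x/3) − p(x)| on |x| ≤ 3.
117649*cosh(7)/720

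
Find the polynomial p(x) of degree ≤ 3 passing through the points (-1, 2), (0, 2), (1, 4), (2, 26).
3*x**3 + x**2 - 2*x + 2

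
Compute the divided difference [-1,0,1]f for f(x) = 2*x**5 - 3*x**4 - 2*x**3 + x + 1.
-3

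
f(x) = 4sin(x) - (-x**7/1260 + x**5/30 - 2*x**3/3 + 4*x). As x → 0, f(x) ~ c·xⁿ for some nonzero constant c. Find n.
9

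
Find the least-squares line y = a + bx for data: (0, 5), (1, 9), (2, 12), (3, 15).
a = 53/10, b = 33/10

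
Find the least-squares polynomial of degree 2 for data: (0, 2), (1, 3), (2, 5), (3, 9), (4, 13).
68/35 + (18/35)x + (4/7)x²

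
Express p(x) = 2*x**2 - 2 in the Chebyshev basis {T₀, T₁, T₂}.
-T₀ + T₂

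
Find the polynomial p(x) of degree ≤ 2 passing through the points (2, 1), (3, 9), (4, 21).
2*x**2 - 2*x - 3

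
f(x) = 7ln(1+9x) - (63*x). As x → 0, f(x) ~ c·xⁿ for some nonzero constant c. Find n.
2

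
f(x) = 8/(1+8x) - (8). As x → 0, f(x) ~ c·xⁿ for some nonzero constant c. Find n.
1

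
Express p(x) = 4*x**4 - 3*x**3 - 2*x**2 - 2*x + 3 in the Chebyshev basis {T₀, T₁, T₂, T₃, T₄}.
(7/2)T₀ + (-17/4)T₁ + T₂ + (-3/4)T₃ + (1/2)T₄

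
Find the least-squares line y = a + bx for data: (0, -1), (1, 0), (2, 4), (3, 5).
a = -13/10, b = 11/5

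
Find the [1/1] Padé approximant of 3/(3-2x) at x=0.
1/(1 - 2*x/3)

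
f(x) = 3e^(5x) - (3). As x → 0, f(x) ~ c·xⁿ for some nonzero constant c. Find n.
1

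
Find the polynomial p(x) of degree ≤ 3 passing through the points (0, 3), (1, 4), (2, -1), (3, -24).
-2*x**3 + 3*x**2 + 3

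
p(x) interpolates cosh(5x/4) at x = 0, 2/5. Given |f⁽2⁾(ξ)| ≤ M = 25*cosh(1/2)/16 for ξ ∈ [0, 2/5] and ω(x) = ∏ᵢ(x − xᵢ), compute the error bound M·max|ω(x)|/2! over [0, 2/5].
cosh(1/2)/32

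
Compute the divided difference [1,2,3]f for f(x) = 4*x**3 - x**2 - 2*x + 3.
23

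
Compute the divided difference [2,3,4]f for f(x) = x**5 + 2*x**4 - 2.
395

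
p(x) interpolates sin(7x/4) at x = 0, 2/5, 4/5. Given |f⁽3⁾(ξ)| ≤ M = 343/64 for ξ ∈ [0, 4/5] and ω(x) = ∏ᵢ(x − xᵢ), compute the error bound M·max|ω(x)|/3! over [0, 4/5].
343*sqrt(3)/27000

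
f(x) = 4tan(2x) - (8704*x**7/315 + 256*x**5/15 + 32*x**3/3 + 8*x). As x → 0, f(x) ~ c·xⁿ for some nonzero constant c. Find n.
9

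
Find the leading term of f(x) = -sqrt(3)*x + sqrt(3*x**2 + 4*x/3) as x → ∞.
2*sqrt(3)/9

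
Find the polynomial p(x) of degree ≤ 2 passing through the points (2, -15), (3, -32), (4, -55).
-3*x**2 - 2*x + 1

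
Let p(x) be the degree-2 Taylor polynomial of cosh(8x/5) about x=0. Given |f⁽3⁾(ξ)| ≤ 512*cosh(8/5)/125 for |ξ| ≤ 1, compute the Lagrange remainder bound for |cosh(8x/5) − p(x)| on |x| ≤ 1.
256*cosh(8/5)/375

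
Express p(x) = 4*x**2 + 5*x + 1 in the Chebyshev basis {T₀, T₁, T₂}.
(3)T₀ + (5)T₁ + (2)T₂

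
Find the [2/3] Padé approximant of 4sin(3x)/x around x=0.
(12 - 63*x**2/5)/(9*x**2/20 + 1)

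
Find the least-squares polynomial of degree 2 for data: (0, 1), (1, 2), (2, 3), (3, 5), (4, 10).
9/7 + (-33/70)x + (9/14)x²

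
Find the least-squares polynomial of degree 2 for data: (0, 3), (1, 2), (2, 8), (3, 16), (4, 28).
13/5 + (-8/5)x + (2)x²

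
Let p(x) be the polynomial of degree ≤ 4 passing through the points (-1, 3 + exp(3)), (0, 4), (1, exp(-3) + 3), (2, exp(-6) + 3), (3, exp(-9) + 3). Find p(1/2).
(-20*exp(3) + 3 + 90*exp(6) + (444 - 5*exp(3))*exp(9))*exp(-9)/128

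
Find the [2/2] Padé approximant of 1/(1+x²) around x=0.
1/(x**2 + 1)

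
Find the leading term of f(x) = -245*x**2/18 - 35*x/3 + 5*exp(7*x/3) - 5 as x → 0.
1715*x**3/162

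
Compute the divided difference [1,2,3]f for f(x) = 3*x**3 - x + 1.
18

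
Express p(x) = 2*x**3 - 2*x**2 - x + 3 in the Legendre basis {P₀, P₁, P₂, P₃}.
(7/3)P₀ + (1/5)P₁ + (-4/3)P₂ + (4/5)P₃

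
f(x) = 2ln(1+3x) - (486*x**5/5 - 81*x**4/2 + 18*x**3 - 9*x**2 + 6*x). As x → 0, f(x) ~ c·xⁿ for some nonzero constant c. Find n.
6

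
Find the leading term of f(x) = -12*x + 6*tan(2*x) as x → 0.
16*x**3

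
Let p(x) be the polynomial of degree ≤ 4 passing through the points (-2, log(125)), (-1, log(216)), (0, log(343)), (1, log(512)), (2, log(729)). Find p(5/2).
log(340405734249*2**(1/4)*3**(35/64)*5**(105/128)*7**(55/64)/17179869184)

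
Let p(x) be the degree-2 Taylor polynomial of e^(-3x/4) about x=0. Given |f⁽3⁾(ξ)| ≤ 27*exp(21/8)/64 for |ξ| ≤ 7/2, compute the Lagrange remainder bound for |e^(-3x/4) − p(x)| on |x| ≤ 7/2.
3087*exp(21/8)/1024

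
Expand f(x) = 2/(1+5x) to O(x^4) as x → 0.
2 - 10*x + 50*x**2 - 250*x**3 + O(x**4)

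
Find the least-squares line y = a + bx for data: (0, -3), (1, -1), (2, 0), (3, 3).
a = -31/10, b = 19/10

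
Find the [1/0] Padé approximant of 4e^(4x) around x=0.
16*x + 4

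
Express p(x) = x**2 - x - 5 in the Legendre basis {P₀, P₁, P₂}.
(-14/3)P₀ - P₁ + (2/3)P₂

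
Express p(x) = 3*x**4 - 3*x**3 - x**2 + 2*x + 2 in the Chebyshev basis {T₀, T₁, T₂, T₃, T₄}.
(21/8)T₀ + (-1/4)T₁ + T₂ + (-3/4)T₃ + (3/8)T₄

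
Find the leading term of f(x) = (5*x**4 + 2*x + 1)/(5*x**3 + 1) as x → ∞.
x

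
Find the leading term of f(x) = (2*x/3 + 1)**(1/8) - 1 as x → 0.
x/12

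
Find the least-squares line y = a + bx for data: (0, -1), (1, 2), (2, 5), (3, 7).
a = -4/5, b = 27/10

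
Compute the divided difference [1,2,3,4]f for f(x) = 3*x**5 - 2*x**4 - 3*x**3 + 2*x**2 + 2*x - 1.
172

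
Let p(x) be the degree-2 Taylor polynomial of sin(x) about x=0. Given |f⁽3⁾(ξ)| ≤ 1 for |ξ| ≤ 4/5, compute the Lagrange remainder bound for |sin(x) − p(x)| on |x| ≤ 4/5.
32/375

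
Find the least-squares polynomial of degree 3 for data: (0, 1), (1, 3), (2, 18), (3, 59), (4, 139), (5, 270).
65/63 + (-94/189)x + (65/252)x² + (229/108)x³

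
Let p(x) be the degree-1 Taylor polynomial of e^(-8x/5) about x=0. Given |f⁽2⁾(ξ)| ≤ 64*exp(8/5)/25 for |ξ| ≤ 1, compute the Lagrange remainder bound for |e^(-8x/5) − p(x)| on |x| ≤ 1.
32*exp(8/5)/25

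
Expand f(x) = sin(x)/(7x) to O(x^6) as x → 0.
1/7 - x**2/42 + x**4/840 + O(x**6)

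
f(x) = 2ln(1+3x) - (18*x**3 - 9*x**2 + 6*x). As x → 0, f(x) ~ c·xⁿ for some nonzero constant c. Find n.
4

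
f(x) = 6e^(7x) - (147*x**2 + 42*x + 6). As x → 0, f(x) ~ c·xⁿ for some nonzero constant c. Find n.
3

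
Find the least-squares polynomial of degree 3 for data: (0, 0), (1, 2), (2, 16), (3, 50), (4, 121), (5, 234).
1/42 + (47/252)x + (1/42)x² + (67/36)x³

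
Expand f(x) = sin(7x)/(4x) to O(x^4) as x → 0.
7/4 - 343*x**2/24 + O(x**4)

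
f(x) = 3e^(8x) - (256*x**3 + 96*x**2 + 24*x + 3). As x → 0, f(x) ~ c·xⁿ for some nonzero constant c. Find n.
4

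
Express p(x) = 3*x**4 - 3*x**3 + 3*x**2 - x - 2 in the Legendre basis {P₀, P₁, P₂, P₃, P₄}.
(-2/5)P₀ + (-14/5)P₁ + (26/7)P₂ + (-6/5)P₃ + (24/35)P₄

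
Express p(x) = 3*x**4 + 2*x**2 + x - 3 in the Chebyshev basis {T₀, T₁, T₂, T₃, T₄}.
(-7/8)T₀ + T₁ + (5/2)T₂ + (3/8)T₄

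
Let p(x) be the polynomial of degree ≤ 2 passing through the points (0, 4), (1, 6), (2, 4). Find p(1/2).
11/2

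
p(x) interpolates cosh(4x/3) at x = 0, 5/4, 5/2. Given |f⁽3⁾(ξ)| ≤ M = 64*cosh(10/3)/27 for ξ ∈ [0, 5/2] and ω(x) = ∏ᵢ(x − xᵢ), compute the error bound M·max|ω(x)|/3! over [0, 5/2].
125*sqrt(3)*cosh(10/3)/729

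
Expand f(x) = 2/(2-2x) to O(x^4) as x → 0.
1 + x + x**2 + x**3 + O(x**4)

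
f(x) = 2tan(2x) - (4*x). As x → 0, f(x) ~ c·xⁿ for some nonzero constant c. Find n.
3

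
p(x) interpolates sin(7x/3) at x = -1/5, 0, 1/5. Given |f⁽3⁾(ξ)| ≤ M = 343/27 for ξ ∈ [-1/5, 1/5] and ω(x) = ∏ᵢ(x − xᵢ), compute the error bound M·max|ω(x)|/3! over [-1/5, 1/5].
343*sqrt(3)/91125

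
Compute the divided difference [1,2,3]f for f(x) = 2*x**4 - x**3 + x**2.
45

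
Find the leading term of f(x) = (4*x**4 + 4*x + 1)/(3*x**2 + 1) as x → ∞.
4*x**2/3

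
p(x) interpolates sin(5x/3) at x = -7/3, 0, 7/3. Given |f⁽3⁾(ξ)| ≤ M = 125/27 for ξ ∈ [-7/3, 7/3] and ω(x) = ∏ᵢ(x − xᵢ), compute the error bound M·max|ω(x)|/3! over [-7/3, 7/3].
42875*sqrt(3)/19683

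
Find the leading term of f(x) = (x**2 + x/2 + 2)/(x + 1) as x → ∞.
x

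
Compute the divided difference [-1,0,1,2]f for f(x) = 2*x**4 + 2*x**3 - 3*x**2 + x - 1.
6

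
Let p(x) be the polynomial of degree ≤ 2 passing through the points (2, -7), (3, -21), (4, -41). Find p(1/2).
11/4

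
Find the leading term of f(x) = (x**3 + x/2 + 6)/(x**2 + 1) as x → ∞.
x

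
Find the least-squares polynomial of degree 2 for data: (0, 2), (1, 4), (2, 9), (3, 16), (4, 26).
69/35 + (6/7)x + (9/7)x²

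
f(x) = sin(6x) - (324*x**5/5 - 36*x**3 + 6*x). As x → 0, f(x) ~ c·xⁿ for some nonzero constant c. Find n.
7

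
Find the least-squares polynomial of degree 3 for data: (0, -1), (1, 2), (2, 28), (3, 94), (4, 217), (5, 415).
-65/63 + (-473/189)x + (691/252)x² + (311/108)x³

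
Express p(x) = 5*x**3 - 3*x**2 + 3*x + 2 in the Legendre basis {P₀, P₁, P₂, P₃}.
P₀ + (6)P₁ + (-2)P₂ + (2)P₃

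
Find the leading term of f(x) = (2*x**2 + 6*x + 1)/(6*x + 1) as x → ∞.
x/3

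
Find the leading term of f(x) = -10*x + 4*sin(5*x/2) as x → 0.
-125*x**3/12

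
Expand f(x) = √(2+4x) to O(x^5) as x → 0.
sqrt(2) + sqrt(2)*x - sqrt(2)*x**2/2 + sqrt(2)*x**3/2 - 5*sqrt(2)*x**4/8 + O(x**5)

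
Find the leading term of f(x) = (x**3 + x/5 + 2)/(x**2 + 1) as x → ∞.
x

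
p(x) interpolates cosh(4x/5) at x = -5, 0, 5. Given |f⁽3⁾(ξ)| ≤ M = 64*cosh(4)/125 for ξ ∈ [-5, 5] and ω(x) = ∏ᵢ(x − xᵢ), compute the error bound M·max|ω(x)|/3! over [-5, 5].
64*sqrt(3)*cosh(4)/27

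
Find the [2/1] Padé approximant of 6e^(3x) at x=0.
(9*x**2 + 12*x + 6)/(1 - x)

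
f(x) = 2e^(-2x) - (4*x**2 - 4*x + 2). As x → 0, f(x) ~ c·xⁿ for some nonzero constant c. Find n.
3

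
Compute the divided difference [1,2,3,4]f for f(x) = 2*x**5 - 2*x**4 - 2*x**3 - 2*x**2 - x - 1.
108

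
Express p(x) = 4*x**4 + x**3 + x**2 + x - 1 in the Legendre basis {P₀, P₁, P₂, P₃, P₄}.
(2/15)P₀ + (8/5)P₁ + (62/21)P₂ + (2/5)P₃ + (32/35)P₄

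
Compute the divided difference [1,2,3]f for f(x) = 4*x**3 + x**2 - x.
25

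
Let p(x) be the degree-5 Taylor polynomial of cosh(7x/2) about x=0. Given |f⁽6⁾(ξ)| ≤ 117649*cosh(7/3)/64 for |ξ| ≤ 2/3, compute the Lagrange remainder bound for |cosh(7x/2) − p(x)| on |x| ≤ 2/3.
117649*cosh(7/3)/524880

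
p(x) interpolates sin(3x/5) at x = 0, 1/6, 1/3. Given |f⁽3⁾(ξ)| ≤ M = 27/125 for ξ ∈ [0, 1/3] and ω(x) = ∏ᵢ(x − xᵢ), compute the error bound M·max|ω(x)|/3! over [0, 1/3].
sqrt(3)/27000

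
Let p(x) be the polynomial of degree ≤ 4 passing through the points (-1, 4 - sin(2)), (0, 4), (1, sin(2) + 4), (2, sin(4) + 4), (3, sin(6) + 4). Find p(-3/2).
35*sin(6)/128 + 63*sin(2)/128 - 45*sin(4)/32 + 4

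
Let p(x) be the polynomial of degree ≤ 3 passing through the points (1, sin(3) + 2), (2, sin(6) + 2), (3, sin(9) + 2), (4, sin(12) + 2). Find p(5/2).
9*sin(6)/16 - sin(3)/16 - sin(12)/16 + 9*sin(9)/16 + 2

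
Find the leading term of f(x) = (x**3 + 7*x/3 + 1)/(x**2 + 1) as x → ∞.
x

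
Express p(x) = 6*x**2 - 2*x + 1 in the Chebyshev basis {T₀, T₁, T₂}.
(4)T₀ + (-2)T₁ + (3)T₂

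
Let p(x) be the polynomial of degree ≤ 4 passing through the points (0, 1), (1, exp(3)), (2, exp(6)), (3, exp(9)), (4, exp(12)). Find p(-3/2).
-385*exp(9)/32 - 693*exp(3)/32 + 1155/128 + 1485*exp(6)/64 + 315*exp(12)/128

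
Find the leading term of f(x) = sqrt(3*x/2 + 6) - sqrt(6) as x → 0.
sqrt(6)*x/8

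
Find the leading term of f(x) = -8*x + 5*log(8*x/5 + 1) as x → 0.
-32*x**2/5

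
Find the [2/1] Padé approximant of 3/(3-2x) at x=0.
1/(1 - 2*x/3)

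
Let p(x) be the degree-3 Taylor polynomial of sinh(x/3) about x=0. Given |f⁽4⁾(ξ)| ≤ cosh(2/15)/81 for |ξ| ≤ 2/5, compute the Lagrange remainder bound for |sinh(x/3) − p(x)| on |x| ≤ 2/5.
2*cosh(2/15)/151875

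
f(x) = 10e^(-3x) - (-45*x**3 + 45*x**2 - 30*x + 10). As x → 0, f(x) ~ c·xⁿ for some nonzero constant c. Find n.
4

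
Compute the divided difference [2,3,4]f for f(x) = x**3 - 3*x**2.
6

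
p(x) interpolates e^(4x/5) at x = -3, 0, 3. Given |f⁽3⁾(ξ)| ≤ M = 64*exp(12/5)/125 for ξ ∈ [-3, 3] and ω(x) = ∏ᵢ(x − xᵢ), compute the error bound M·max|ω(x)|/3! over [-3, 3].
64*sqrt(3)*exp(12/5)/125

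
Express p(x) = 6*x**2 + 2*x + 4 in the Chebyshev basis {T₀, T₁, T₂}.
(7)T₀ + (2)T₁ + (3)T₂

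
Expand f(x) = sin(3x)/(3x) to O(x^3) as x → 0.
1 - 3*x**2/2 + O(x**3)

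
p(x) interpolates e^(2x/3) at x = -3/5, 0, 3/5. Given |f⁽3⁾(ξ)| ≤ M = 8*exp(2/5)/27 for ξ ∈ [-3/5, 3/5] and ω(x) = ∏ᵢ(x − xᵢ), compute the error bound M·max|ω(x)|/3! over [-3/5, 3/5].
8*sqrt(3)*exp(2/5)/3375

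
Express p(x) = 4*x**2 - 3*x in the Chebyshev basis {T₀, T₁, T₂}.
(2)T₀ + (-3)T₁ + (2)T₂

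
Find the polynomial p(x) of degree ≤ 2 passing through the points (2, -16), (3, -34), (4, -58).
-3*x**2 - 3*x + 2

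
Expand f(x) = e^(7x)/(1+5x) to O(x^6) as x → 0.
1 + 2*x + 29*x**2/2 - 46*x**3/3 + 4241*x**4/24 - 44609*x**5/60 + O(x**6)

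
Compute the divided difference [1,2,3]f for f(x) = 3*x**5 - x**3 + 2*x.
264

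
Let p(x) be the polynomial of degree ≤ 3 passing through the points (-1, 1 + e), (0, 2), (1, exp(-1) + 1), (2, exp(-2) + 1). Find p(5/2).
(-35*e + 35 + (37 - 5*e)*exp(2))*exp(-2)/16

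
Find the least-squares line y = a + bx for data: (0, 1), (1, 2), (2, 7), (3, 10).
a = 1/5, b = 16/5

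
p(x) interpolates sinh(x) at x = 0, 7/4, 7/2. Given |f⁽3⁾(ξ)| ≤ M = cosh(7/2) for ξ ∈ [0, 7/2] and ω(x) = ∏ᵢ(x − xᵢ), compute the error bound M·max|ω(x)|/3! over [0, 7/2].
343*sqrt(3)*cosh(7/2)/1728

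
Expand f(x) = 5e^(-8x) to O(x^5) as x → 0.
5 - 40*x + 160*x**2 - 1280*x**3/3 + 2560*x**4/3 + O(x**5)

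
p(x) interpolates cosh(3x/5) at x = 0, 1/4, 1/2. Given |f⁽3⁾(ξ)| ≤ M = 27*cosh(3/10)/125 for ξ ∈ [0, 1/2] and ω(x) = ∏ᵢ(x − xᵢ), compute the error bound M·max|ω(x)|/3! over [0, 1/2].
sqrt(3)*cosh(3/10)/8000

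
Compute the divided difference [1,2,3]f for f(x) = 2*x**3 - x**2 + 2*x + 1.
11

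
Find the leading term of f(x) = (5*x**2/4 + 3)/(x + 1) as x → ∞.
5*x/4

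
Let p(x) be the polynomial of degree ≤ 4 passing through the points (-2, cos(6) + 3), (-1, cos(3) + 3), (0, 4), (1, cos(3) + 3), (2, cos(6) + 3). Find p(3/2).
21*cos(3)/16 + 15*cos(6)/64 + 157/64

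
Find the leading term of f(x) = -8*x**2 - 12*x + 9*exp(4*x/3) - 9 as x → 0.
32*x**3/9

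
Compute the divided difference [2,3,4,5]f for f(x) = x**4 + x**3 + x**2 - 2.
15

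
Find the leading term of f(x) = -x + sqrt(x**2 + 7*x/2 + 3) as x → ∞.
7/4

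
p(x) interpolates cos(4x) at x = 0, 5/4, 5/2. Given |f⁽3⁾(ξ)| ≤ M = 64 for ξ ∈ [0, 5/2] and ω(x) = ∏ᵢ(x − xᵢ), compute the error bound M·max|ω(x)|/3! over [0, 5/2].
125*sqrt(3)/27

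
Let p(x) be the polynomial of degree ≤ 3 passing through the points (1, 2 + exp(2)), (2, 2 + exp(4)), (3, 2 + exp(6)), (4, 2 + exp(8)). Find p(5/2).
-exp(8)/16 - exp(2)/16 + 2 + 9*exp(4)/16 + 9*exp(6)/16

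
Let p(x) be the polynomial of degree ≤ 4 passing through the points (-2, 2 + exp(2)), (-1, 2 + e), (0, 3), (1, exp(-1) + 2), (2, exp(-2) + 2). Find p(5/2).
(-420*e + 315 + (-180*e + 35*exp(2) + 634)*exp(2))*exp(-2)/128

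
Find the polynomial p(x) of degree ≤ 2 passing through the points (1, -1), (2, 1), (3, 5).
x**2 - x - 1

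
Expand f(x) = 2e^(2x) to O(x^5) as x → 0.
2 + 4*x + 4*x**2 + 8*x**3/3 + 4*x**4/3 + O(x**5)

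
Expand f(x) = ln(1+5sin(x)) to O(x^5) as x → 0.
5*x - 25*x**2/2 + 245*x**3/6 - 1825*x**4/12 + O(x**5)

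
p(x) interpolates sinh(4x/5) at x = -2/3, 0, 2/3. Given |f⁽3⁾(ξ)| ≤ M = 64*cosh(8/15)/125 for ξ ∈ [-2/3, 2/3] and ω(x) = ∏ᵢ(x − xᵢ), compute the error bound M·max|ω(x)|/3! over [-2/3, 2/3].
512*sqrt(3)*cosh(8/15)/91125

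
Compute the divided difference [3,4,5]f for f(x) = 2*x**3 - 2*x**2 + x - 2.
22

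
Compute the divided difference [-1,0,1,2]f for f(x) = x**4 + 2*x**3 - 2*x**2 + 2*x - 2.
4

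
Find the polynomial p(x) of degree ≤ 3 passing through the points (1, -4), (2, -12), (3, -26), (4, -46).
-3*x**2 + x - 2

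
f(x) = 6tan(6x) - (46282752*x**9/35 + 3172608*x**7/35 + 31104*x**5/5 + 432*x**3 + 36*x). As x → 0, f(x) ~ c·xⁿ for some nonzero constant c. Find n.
11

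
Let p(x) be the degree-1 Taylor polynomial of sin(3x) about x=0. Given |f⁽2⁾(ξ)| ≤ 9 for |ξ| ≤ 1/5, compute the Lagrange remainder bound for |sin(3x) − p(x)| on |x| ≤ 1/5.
9/50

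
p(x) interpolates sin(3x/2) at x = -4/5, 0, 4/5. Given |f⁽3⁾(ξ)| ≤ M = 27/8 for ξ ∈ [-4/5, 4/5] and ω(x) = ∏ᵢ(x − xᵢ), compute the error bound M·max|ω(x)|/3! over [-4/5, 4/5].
8*sqrt(3)/125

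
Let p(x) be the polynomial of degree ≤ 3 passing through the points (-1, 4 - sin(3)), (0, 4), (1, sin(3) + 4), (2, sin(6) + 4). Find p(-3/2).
-7*sin(3)/8 - 5*sin(6)/16 + 4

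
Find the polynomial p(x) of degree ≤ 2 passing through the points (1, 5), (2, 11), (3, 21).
2*x**2 + 3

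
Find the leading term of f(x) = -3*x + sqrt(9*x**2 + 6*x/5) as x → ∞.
1/5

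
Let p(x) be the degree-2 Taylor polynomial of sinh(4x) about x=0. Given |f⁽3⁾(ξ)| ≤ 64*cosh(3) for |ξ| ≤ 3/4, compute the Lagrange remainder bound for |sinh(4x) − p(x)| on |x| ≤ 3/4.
9*cosh(3)/2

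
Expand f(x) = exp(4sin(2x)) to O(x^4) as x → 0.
1 + 8*x + 32*x**2 + 80*x**3 + O(x**4)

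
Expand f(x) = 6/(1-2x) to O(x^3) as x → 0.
6 + 12*x + 24*x**2 + O(x**3)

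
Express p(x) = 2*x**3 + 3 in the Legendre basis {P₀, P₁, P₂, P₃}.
(3)P₀ + (6/5)P₁ + (4/5)P₃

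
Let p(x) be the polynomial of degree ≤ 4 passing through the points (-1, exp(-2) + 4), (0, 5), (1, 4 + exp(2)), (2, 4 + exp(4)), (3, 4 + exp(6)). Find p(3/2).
(3 + (-5*exp(6) + 492 + 90*exp(2) + 60*exp(4))*exp(2))*exp(-2)/128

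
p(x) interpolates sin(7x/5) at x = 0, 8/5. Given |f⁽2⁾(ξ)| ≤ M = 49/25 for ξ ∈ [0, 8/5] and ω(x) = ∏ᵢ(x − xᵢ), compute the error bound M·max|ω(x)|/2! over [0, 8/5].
392/625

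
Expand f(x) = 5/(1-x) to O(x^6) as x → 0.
5 + 5*x + 5*x**2 + 5*x**3 + 5*x**4 + 5*x**5 + O(x**6)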